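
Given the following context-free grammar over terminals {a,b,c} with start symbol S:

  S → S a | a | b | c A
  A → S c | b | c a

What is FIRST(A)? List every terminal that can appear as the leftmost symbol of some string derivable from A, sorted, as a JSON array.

FIRST iteration:
[1]
  A via A→b: +{b}
  A via A→c a: +{c}
  S via S→a: +{a}
  S via S→b: +{b}
  S via S→c A: +{c}
  FIRST[S]={a,b,c}  FIRST[A]={b,c}
[2]
  A via A→S c: +{a}
  FIRST[S]={a,b,c}  FIRST[A]={a,b,c}
[3] (stable)
  FIRST[S]={a,b,c}  FIRST[A]={a,b,c}

FIRST(A) = ["a", "b", "c"]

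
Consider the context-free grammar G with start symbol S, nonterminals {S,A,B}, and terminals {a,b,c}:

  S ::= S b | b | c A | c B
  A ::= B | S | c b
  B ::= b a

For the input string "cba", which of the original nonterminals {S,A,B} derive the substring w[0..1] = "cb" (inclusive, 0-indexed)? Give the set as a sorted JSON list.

CNF form of G:
  S -> S T0 | T2 A | T2 B | b
  A -> S T0 | T0 T1 | T2 A | T2 B | T2 T0 | b
  B -> T0 T1
  T0 -> b
  T1 -> a
  T2 -> c

CYK table (by increasing span) (cells [i..j] with 0 ≤ i ≤ j ≤ 1 only):
  T[0,0] 'c' = {T2}  orig:{}
  T[1,1] 'b' = {A,S,T0}  orig:{A,S}
  T[0,1] 'cb' = {A,S}

Original NTs in T[0,1] deriving "cb": ["A", "S"]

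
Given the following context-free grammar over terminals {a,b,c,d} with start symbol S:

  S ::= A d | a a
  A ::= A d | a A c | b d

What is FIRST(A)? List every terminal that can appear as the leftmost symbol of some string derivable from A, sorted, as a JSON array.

FIRST sets, iterate to fixpoint:
iter 1:
  A via A→a A c: +{a}
  A via A→b d: +{b}
  S via S→A d: +{a,b}
  S: {a,b}  A: {a,b}
iter 2: — fixpoint
  S: {a,b}  A: {a,b}

FIRST(A) = ["a", "b"]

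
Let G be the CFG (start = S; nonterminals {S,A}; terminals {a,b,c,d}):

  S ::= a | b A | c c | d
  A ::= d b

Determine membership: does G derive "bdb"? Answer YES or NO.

CNF form of G:
  S -> T1 A | T2 T2 | a | d
  A -> T0 T1
  T0 -> d
  T1 -> b
  T2 -> c

CYK table (by increasing span):
  [0..0]={T1}  "b"  orig:{}
  [1..1]={S,T0}  "d"  orig:{S}
  [2..2]={T1}  "b"  orig:{}
  [0..1]=∅  "bd"
  [1..2]={A}  "db"
  [0..2]={S}  "bdb"

S ∈ T[0,2] ⇒ YES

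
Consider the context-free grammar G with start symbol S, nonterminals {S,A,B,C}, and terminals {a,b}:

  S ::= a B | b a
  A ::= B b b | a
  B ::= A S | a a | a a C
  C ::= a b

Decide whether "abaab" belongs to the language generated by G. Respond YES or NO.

Convert to CNF:
  S -> T0 T1 | T1 B
  A -> B X2 | a
  B -> A S | T1 T1 | T1 X3
  C -> T1 T0
  T0 -> b
  T1 -> a
  X2 -> T0 T0
  X3 -> T1 C

Fill CYK table bottom-up:
  T[0,0] 'a' = {A,T1}  orig:{A}
  T[1,1] 'b' = {T0}  orig:{}
  T[2,2] 'a' = {A,T1}  orig:{A}
  T[3,3] 'a' = {A,T1}  orig:{A}
  T[4,4] 'b' = {T0}  orig:{}
  T[0,1] 'ab' = {C}
  T[1,2] 'ba' = {S}
  T[2,3] 'aa' = {B}
  T[3,4] 'ab' = {C}
  T[0,2] 'aba' = {B}
  T[1,3] 'baa' = ∅
  T[2,4] 'aab' = {X3}  orig:{}
  T[0,3] 'abaa' = ∅
  T[1,4] 'baab' = ∅
  T[0,4] 'abaab' = ∅

S ∉ T[0,4] ⇒ NO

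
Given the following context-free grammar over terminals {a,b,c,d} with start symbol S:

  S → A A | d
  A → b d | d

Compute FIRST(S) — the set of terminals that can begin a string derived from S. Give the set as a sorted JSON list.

Compute FIRST by fixpoint:
pass 1:
  A via A→b d: +{b}
  A via A→d: +{d}
  S via S→A A: +{b,d}
  S: {b,d}  A: {b,d}
pass 2: done
  S: {b,d}  A: {b,d}

FIRST(S) = ["b", "d"]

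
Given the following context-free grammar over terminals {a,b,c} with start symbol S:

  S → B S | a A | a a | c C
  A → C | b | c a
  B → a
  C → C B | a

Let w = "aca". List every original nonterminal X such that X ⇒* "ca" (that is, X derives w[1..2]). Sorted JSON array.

Convert to CNF:
  S -> B S | T0 C | T1 A | T1 T1
  A -> C B | T0 T1 | a | b
  B -> a
  C -> C B | a
  T0 -> c
  T1 -> a

CYK fill, restricted to cells inside w[1..2]:
  T[1,1] 'c' = {T0}  orig:{}
  T[2,2] 'a' = {A,B,C,T1}  orig:{A,B,C}
  T[1,2] 'ca' = {A,S}

Original NTs in T[1,2] deriving "ca": ["A", "S"]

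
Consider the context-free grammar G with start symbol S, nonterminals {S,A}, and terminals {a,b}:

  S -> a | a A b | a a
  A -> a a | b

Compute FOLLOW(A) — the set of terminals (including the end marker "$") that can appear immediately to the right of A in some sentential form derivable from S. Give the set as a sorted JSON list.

Compute FIRST by fixpoint:
pass 1:
  A via A→a a: +{a}
  A via A→b: +{b}
  S via S→a: +{a}
  FIRST[S]={a}  FIRST[A]={a,b}
pass 2: done
  FIRST[S]={a}  FIRST[A]={a,b}

FOLLOW sets:
FOLLOW(S) := {$}
iter 1:
  S→a A b: FOLLOW(A) ⊇ FIRST(b) = {b}; new: +{b}
  FOLLOW(S)={$}  FOLLOW(A)={b}
iter 2: (no change)
  FOLLOW(S)={$}  FOLLOW(A)={b}

FOLLOW(A) = ["b"]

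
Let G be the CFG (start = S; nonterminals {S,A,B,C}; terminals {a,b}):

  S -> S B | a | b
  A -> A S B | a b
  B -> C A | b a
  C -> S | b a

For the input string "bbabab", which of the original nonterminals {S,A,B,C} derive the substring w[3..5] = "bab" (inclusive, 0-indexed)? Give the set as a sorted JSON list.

Convert to CNF:
  S -> S B | a | b
  A -> A X2 | T0 T1
  B -> C A | T1 T0
  C -> S B | T1 T0 | a | b
  T0 -> a
  T1 -> b
  X2 -> S B

CYK table (by increasing span) — only the sub-triangle for w[3..5]:
  T[3,3] 'b' = {C,S,T1}  orig:{C,S}
  T[4,4] 'a' = {C,S,T0}  orig:{C,S}
  T[5,5] 'b' = {C,S,T1}  orig:{C,S}
  T[3,4] 'ba' = {B,C}
  T[4,5] 'ab' = {A}
  T[3,5] 'bab' = {B}

Original NTs in T[3,5] deriving "bab": ["B"]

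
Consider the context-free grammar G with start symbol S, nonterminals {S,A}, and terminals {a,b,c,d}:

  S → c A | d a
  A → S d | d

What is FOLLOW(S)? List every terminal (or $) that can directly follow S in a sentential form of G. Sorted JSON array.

Compute FIRST by fixpoint:
[1]
  A via A→d: +{d}
  S via S→c A: +{c}
  S via S→d a: +{d}
  FIRST(S)={c,d}  FIRST(A)={d}
[2]
  A via A→S d: +{c}
  FIRST(S)={c,d}  FIRST(A)={c,d}
[3] done
  FIRST(S)={c,d}  FIRST(A)={c,d}

FOLLOW sets:
seed FOLLOW(S) with $
round 1:
  A→S d: FOLLOW(S) ⊇ FIRST(d) = {d}; new: +{d}
  S→c A: FOLLOW(A) ⊇ FOLLOW(S) ⊇ {$,d}; new: +{$,d}
  S: {$,d}  A: {$,d}
round 2: done
  S: {$,d}  A: {$,d}

FOLLOW(S) = ["$", "d"]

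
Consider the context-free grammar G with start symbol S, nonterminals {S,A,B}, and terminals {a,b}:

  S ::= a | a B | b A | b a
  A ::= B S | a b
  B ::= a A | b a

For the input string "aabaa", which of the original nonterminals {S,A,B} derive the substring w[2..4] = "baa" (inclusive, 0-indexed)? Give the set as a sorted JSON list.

CNF form of G:
  S -> T0 B | T1 A | T1 T0 | a
  A -> B S | T0 T1
  B -> T0 A | T1 T0
  T0 -> a
  T1 -> b

Fill CYK table bottom-up (cells [i..j] with 2 ≤ i ≤ j ≤ 4 only):
  T[2,2] 'b' = {T1}  orig:{}
  T[3,3] 'a' = {S,T0}  orig:{S}
  T[4,4] 'a' = {S,T0}  orig:{S}
  T[2,3] 'ba' = {B,S}
  T[3,4] 'aa' = ∅
  T[2,4] 'baa' = {A}

Original NTs in T[2,4] deriving "baa": ["A"]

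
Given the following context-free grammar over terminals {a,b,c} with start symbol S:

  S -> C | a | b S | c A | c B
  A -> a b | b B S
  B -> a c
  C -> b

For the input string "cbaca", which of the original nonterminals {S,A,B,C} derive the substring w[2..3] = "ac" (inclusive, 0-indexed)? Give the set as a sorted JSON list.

CNF form of G:
  S -> T1 S | T2 A | T2 B | a | b
  A -> T0 T1 | T1 X3
  B -> T0 T2
  C -> b
  T0 -> a
  T1 -> b
  T2 -> c
  X3 -> B S

Fill CYK table bottom-up, restricted to cells inside w[2..3]:
  cell(2,2) a: {S,T0}  orig:{S}
  cell(3,3) c: {T2}  orig:{}
  cell(2,3) ac: {B}

Original NTs in T[2,3] deriving "ac": ["B"]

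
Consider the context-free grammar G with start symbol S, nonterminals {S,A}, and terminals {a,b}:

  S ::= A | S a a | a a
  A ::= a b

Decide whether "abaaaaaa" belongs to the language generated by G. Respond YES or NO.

Convert to CNF:
  S -> S X2 | T0 T0 | T0 T1
  A -> T0 T1
  T0 -> a
  T1 -> b
  X2 -> T0 T0

Fill CYK table bottom-up:
  [0..0]={T0}  "a"  orig:{}
  [1..1]={T1}  "b"  orig:{}
  [2..2]={T0}  "a"  orig:{}
  [3..3]={T0}  "a"  orig:{}
  [4..4]={T0}  "a"  orig:{}
  [5..5]={T0}  "a"  orig:{}
  [6..6]={T0}  "a"  orig:{}
  [7..7]={T0}  "a"  orig:{}
  [0..1]={A,S}  "ab"
  [1..2]=∅  "ba"
  [2..3]={S,X2}  "aa"  orig:{S}
  [3..4]={S,X2}  "aa"  orig:{S}
  [4..5]={S,X2}  "aa"  orig:{S}
  [5..6]={S,X2}  "aa"  orig:{S}
  [6..7]={S,X2}  "aa"  orig:{S}
  [0..2]=∅  "aba"
  [1..3]=∅  "baa"
  [2..4]=∅  "aaa"
  [3..5]=∅  "aaa"
  [4..6]=∅  "aaa"
  [5..7]=∅  "aaa"
  [0..3]={S}  "abaa"
  [1..4]=∅  "baaa"
  [2..5]={S}  "aaaa"
  [3..6]={S}  "aaaa"
  [4..7]={S}  "aaaa"
  [0..4]=∅  "abaaa"
  [1..5]=∅  "baaaa"
  [2..6]=∅  "aaaaa"
  [3..7]=∅  "aaaaa"
  [0..5]={S}  "abaaaa"
  [1..6]=∅  "baaaaa"
  [2..7]={S}  "aaaaaa"
  [0..6]=∅  "abaaaaa"
  [1..7]=∅  "baaaaaa"
  [0..7]={S}  "abaaaaaa"

S ∈ T[0,7] ⇒ YES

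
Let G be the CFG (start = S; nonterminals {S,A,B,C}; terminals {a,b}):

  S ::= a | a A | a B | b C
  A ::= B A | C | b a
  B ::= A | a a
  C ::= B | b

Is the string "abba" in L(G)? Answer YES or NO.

CNF form of G:
  S -> T0 A | T0 B | T1 C | a
  A -> B A | T0 T0 | T1 T0 | b
  B -> B A | T0 T0 | T1 T0 | b
  C -> B A | T0 T0 | T1 T0 | b
  T0 -> a
  T1 -> b

CYK table (by increasing span):
  [0..0]={S,T0}  "a"  orig:{S}
  [1..1]={A,B,C,T1}  "b"  orig:{A,B,C}
  [2..2]={A,B,C,T1}  "b"  orig:{A,B,C}
  [3..3]={S,T0}  "a"  orig:{S}
  [0..1]={S}  "ab"
  [1..2]={A,B,C,S}  "bb"
  [2..3]={A,B,C}  "ba"
  [0..2]={S}  "abb"
  [1..3]={A,B,C,S}  "bba"
  [0..3]={S}  "abba"

S ∈ T[0,3] ⇒ YES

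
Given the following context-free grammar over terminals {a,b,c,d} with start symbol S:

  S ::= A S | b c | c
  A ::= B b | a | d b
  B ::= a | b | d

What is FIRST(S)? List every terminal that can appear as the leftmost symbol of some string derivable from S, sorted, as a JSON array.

Compute FIRST by fixpoint:
pass 1:
  A via A→a: +{a}
  A via A→d b: +{d}
  B via B→a: +{a}
  B via B→b: +{b}
  B via B→d: +{d}
  S via S→A S: +{a,d}
  S via S→b c: +{b}
  S via S→c: +{c}
  FIRST[S]={a,b,c,d}  FIRST[A]={a,d}  FIRST[B]={a,b,d}
pass 2:
  A via A→B b: +{b}
  FIRST[S]={a,b,c,d}  FIRST[A]={a,b,d}  FIRST[B]={a,b,d}
pass 3: — fixpoint
  FIRST[S]={a,b,c,d}  FIRST[A]={a,b,d}  FIRST[B]={a,b,d}

FIRST(S) = ["a", "b", "c", "d"]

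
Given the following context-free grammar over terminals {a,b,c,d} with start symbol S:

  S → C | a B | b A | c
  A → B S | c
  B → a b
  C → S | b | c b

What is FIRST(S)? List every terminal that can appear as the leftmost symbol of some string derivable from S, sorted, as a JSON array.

Compute FIRST by fixpoint:
iter 1:
  A via A→c: +{c}
  B via B→a b: +{a}
  C via C→b: +{b}
  C via C→c b: +{c}
  S via S→C: +{b,c}
  S via S→a B: +{a}
  FIRST[S]={a,b,c}  FIRST[A]={c}  FIRST[B]={a}  FIRST[C]={b,c}
iter 2:
  A via A→B S: +{a}
  C via C→S: +{a}
  FIRST[S]={a,b,c}  FIRST[A]={a,c}  FIRST[B]={a}  FIRST[C]={a,b,c}
iter 3: (stable)
  FIRST[S]={a,b,c}  FIRST[A]={a,c}  FIRST[B]={a}  FIRST[C]={a,b,c}

FIRST(S) = ["a", "b", "c"]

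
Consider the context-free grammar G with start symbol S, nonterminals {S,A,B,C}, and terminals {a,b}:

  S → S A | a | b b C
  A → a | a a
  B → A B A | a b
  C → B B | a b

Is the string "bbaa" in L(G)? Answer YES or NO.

CNF form of G:
  S -> S A | T1 X3 | a
  A -> T0 T0 | a
  B -> A X2 | T0 T1
  C -> B B | T0 T1
  T0 -> a
  T1 -> b
  X2 -> B A
  X3 -> T1 C

CYK fill:
  cell(0,0) b: {T1}  orig:{}
  cell(1,1) b: {T1}  orig:{}
  cell(2,2) a: {A,S,T0}  orig:{A,S}
  cell(3,3) a: {A,S,T0}  orig:{A,S}
  cell(0,1) bb: ∅
  cell(1,2) ba: ∅
  cell(2,3) aa: {A,S}
  cell(0,2) bba: ∅
  cell(1,3) baa: ∅
  cell(0,3) bbaa: ∅

S ∉ T[0,3] ⇒ NO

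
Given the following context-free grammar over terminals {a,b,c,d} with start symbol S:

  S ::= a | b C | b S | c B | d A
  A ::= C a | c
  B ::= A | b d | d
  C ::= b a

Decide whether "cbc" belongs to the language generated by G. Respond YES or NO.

Convert to CNF:
  S -> T1 C | T1 S | T2 A | T3 B | a
  A -> C T0 | c
  B -> C T0 | T1 T2 | c | d
  C -> T1 T0
  T0 -> a
  T1 -> b
  T2 -> d
  T3 -> c

CYK fill:
  T[0,0] 'c' = {A,B,T3}  orig:{A,B}
  T[1,1] 'b' = {T1}  orig:{}
  T[2,2] 'c' = {A,B,T3}  orig:{A,B}
  T[0,1] 'cb' = ∅
  T[1,2] 'bc' = ∅
  T[0,2] 'cbc' = ∅

S ∉ T[0,2] ⇒ NO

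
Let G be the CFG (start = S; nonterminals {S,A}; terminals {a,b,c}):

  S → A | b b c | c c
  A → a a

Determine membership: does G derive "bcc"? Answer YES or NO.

Convert to CNF:
  S -> T0 T0 | T1 X3 | T2 T2
  A -> T0 T0
  T0 -> a
  T1 -> b
  T2 -> c
  X3 -> T1 T2

CYK table (by increasing span):
  T[0,0] 'b' = {T1}  orig:{}
  T[1,1] 'c' = {T2}  orig:{}
  T[2,2] 'c' = {T2}  orig:{}
  T[0,1] 'bc' = {X3}  orig:{}
  T[1,2] 'cc' = {S}
  T[0,2] 'bcc' = ∅

S ∉ T[0,2] ⇒ NO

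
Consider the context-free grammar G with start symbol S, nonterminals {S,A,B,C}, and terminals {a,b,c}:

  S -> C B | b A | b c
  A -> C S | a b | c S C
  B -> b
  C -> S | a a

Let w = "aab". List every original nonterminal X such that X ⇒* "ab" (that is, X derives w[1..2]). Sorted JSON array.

CNF form of G:
  S -> C B | T1 A | T1 T2
  A -> C S | T0 T1 | T2 X3
  B -> b
  C -> C B | T0 T0 | T1 A | T1 T2
  T0 -> a
  T1 -> b
  T2 -> c
  X3 -> S C

Fill CYK table bottom-up (cells [i..j] with 1 ≤ i ≤ j ≤ 2 only):
  T[1,1] 'a' = {T0}  orig:{}
  T[2,2] 'b' = {B,T1}  orig:{B}
  T[1,2] 'ab' = {A}

Original NTs in T[1,2] deriving "ab": ["A"]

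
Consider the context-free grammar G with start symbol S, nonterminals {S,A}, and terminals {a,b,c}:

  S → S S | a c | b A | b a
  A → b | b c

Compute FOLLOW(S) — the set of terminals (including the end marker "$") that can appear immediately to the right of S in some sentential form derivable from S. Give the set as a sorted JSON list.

FIRST iteration:
iter 1:
  A via A→b: +{b}
  S via S→a c: +{a}
  S via S→b A: +{b}
  S: {a,b}  A: {b}
iter 2: (stable)
  S: {a,b}  A: {b}

FOLLOW sets:
FOLLOW(S) := {$}
iter 1:
  S→S S: FOLLOW(S) ⊇ FIRST(S) = {a,b}; new: +{a,b}
  S→b A: FOLLOW(A) ⊇ FOLLOW(S) ⊇ {$,a,b}; new: +{$,a,b}
  FOLLOW[S]={$,a,b}  FOLLOW[A]={$,a,b}
iter 2: (no change)
  FOLLOW[S]={$,a,b}  FOLLOW[A]={$,a,b}

FOLLOW(S) = ["$", "a", "b"]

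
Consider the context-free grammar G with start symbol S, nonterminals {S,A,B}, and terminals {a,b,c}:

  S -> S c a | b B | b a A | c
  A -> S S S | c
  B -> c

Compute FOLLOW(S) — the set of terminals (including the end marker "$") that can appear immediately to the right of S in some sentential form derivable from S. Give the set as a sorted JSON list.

FIRST iteration:
iter 1:
  A via A→c: +{c}
  B via B→c: +{c}
  S via S→b B: +{b}
  S via S→c: +{c}
  FIRST[S]={b,c}  FIRST[A]={c}  FIRST[B]={c}
iter 2:
  A via A→S S S: +{b}
  FIRST[S]={b,c}  FIRST[A]={b,c}  FIRST[B]={c}
iter 3: — fixpoint
  FIRST[S]={b,c}  FIRST[A]={b,c}  FIRST[B]={c}

FOLLOW sets:
initialize: $ ∈ FOLLOW(S)
[1]
  A→S S S: FOLLOW(S) ⊇ FIRST(S) = {b,c}; new: +{b,c}
  S→b B: FOLLOW(B) ⊇ FOLLOW(S) ⊇ {$,b,c}; new: +{$,b,c}
  S→b a A: FOLLOW(A) ⊇ FOLLOW(S) ⊇ {$,b,c}; new: +{$,b,c}
  S: {$,b,c}  A: {$,b,c}  B: {$,b,c}
[2] — fixpoint
  S: {$,b,c}  A: {$,b,c}  B: {$,b,c}

FOLLOW(S) = ["$", "b", "c"]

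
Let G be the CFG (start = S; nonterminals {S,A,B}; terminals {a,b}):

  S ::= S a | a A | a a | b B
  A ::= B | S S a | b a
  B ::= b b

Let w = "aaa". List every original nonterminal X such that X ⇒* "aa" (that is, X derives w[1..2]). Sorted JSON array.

CNF form of G:
  S -> S T0 | T0 A | T0 T0 | T1 B
  A -> S X2 | T1 T0 | T1 T1
  B -> T1 T1
  T0 -> a
  T1 -> b
  X2 -> S T0

CYK table (by increasing span) (cells [i..j] with 1 ≤ i ≤ j ≤ 2 only):
  cell(1,1) a: {T0}  orig:{}
  cell(2,2) a: {T0}  orig:{}
  cell(1,2) aa: {S}

Original NTs in T[1,2] deriving "aa": ["S"]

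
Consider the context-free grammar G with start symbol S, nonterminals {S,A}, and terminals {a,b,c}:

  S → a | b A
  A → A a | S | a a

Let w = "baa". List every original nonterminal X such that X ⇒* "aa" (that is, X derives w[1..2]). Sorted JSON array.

Convert to CNF:
  S -> T1 A | a
  A -> A T0 | T0 T0 | T1 A | a
  T0 -> a
  T1 -> b

CYK fill, restricted to cells inside w[1..2]:
  T[1,1] 'a' = {A,S,T0}  orig:{A,S}
  T[2,2] 'a' = {A,S,T0}  orig:{A,S}
  T[1,2] 'aa' = {A}

Original NTs in T[1,2] deriving "aa": ["A"]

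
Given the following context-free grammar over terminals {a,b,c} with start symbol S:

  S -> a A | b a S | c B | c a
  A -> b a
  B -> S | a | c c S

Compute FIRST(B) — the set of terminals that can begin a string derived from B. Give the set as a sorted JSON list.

FIRST sets, iterate to fixpoint:
pass 1:
  A via A→b a: +{b}
  B via B→a: +{a}
  B via B→c c S: +{c}
  S via S→a A: +{a}
  S via S→b a S: +{b}
  S via S→c B: +{c}
  FIRST[S]={a,b,c}  FIRST[A]={b}  FIRST[B]={a,c}
pass 2:
  B via B→S: +{b}
  FIRST[S]={a,b,c}  FIRST[A]={b}  FIRST[B]={a,b,c}
pass 3: (stable)
  FIRST[S]={a,b,c}  FIRST[A]={b}  FIRST[B]={a,b,c}

FIRST(B) = ["a", "b", "c"]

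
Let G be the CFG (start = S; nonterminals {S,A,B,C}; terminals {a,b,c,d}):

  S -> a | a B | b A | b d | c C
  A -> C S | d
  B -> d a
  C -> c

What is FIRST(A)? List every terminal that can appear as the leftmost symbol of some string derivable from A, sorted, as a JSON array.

FIRST sets, iterate to fixpoint:
pass 1:
  A via A→d: +{d}
  B via B→d a: +{d}
  C via C→c: +{c}
  S via S→a: +{a}
  S via S→b A: +{b}
  S via S→c C: +{c}
  S: {a,b,c}  A: {d}  B: {d}  C: {c}
pass 2:
  A via A→C S: +{c}
  S: {a,b,c}  A: {c,d}  B: {d}  C: {c}
pass 3: (no change)
  S: {a,b,c}  A: {c,d}  B: {d}  C: {c}

FIRST(A) = ["c", "d"]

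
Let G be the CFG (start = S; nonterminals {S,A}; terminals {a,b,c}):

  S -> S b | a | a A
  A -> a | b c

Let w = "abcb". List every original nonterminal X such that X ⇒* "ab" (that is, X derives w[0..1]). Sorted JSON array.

Convert to CNF:
  S -> S T0 | T2 A | a
  A -> T0 T1 | a
  T0 -> b
  T1 -> c
  T2 -> a

CYK fill, restricted to cells inside w[0..1]:
  cell(0,0) a: {A,S,T2}  orig:{A,S}
  cell(1,1) b: {T0}  orig:{}
  cell(0,1) ab: {S}

Original NTs in T[0,1] deriving "ab": ["S"]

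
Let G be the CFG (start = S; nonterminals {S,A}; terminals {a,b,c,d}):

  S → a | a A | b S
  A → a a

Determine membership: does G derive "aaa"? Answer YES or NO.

CNF form of G:
  S -> T0 A | T1 S | a
  A -> T0 T0
  T0 -> a
  T1 -> b

Fill CYK table bottom-up:
  cell(0,0) a: {S,T0}  orig:{S}
  cell(1,1) a: {S,T0}  orig:{S}
  cell(2,2) a: {S,T0}  orig:{S}
  cell(0,1) aa: {A}
  cell(1,2) aa: {A}
  cell(0,2) aaa: {S}

S ∈ T[0,2] ⇒ YES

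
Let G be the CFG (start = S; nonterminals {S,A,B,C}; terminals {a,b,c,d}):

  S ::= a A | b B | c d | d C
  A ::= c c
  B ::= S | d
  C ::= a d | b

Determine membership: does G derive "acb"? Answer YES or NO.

Convert to CNF:
  S -> T0 T3 | T1 A | T2 B | T3 C
  A -> T0 T0
  B -> T0 T3 | T1 A | T2 B | T3 C | d
  C -> T1 T3 | b
  T0 -> c
  T1 -> a
  T2 -> b
  T3 -> d

CYK fill:
  cell(0,0) a: {T1}  orig:{}
  cell(1,1) c: {T0}  orig:{}
  cell(2,2) b: {C,T2}  orig:{C}
  cell(0,1) ac: ∅
  cell(1,2) cb: ∅
  cell(0,2) acb: ∅

S ∉ T[0,2] ⇒ NO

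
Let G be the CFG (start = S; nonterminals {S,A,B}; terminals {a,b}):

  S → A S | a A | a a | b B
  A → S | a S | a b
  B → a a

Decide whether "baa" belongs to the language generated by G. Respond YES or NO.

Convert to CNF:
  S -> A S | T0 A | T0 T0 | T1 B
  A -> A S | T0 A | T0 S | T0 T0 | T0 T1 | T1 B
  B -> T0 T0
  T0 -> a
  T1 -> b

CYK fill:
  [0..0]={T1}  "b"  orig:{}
  [1..1]={T0}  "a"  orig:{}
  [2..2]={T0}  "a"  orig:{}
  [0..1]=∅  "ba"
  [1..2]={A,B,S}  "aa"
  [0..2]={A,S}  "baa"

S ∈ T[0,2] ⇒ YES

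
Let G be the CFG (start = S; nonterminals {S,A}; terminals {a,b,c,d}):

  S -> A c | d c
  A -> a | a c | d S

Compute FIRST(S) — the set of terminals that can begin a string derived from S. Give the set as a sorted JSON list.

FIRST iteration:
iter 1:
  A via A→a: +{a}
  A via A→d S: +{d}
  S via S→A c: +{a,d}
  FIRST(S)={a,d}  FIRST(A)={a,d}
iter 2: — fixpoint
  FIRST(S)={a,d}  FIRST(A)={a,d}

FIRST(S) = ["a", "d"]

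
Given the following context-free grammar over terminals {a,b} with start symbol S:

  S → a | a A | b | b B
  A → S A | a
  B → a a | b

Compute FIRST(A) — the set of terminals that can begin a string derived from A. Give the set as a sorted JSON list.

FIRST iteration:
[1]
  A via A→a: +{a}
  B via B→a a: +{a}
  B via B→b: +{b}
  S via S→a: +{a}
  S via S→b: +{b}
  S: {a,b}  A: {a}  B: {a,b}
[2]
  A via A→S A: +{b}
  S: {a,b}  A: {a,b}  B: {a,b}
[3] — fixpoint
  S: {a,b}  A: {a,b}  B: {a,b}

FIRST(A) = ["a", "b"]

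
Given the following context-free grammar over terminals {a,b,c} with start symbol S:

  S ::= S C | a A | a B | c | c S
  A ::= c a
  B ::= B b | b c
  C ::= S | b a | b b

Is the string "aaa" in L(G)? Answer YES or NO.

Convert to CNF:
  S -> S C | T0 S | T1 A | T1 B | c
  A -> T0 T1
  B -> B T2 | T2 T0
  C -> S C | T0 S | T1 A | T1 B | T2 T1 | T2 T2 | c
  T0 -> c
  T1 -> a
  T2 -> b

CYK table (by increasing span):
  cell(0,0) a: {T1}  orig:{}
  cell(1,1) a: {T1}  orig:{}
  cell(2,2) a: {T1}  orig:{}
  cell(0,1) aa: ∅
  cell(1,2) aa: ∅
  cell(0,2) aaa: ∅

S ∉ T[0,2] ⇒ NO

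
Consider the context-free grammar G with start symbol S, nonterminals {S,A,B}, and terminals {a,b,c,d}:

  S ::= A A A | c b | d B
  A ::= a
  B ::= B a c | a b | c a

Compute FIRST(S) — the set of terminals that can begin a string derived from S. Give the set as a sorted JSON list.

Compute FIRST by fixpoint:
iter 1:
  A via A→a: +{a}
  B via B→a b: +{a}
  B via B→c a: +{c}
  S via S→A A A: +{a}
  S via S→c b: +{c}
  S via S→d B: +{d}
  FIRST[S]={a,c,d}  FIRST[A]={a}  FIRST[B]={a,c}
iter 2: done
  FIRST[S]={a,c,d}  FIRST[A]={a}  FIRST[B]={a,c}

FIRST(S) = ["a", "c", "d"]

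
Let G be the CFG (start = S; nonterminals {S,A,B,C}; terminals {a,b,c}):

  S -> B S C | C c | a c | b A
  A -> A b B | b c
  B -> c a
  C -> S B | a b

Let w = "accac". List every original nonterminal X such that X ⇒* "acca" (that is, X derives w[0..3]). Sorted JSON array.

Convert to CNF:
  S -> B X4 | C T1 | T0 A | T2 T1
  A -> A X3 | T0 T1
  B -> T1 T2
  C -> S B | T2 T0
  T0 -> b
  T1 -> c
  T2 -> a
  X3 -> T0 B
  X4 -> S C

Fill CYK table bottom-up (cells [i..j] with 0 ≤ i ≤ j ≤ 3 only):
  cell(0,0) a: {T2}  orig:{}
  cell(1,1) c: {T1}  orig:{}
  cell(2,2) c: {T1}  orig:{}
  cell(3,3) a: {T2}  orig:{}
  cell(0,1) ac: {S}
  cell(1,2) cc: ∅
  cell(2,3) ca: {B}
  cell(0,2) acc: ∅
  cell(1,3) cca: ∅
  cell(0,3) acca: {C}

Original NTs in T[0,3] deriving "acca": ["C"]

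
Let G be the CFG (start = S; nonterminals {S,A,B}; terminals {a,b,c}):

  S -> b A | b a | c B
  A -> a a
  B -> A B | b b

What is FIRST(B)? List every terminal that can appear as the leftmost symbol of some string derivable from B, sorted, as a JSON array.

Compute FIRST by fixpoint:
round 1:
  A via A→a a: +{a}
  B via B→A B: +{a}
  B via B→b b: +{b}
  S via S→b A: +{b}
  S via S→c B: +{c}
  FIRST(S)={b,c}  FIRST(A)={a}  FIRST(B)={a,b}
round 2: — fixpoint
  FIRST(S)={b,c}  FIRST(A)={a}  FIRST(B)={a,b}

FIRST(B) = ["a", "b"]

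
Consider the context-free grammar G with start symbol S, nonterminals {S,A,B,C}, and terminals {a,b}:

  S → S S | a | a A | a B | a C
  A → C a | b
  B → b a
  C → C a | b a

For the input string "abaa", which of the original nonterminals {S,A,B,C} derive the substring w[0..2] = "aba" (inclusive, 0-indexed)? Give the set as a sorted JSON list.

Convert to CNF:
  S -> S S | T0 A | T0 B | T0 C | a
  A -> C T0 | b
  B -> T1 T0
  C -> C T0 | T1 T0
  T0 -> a
  T1 -> b

CYK table (by increasing span) (cells [i..j] with 0 ≤ i ≤ j ≤ 2 only):
  T[0,0] 'a' = {S,T0}  orig:{S}
  T[1,1] 'b' = {A,T1}  orig:{A}
  T[2,2] 'a' = {S,T0}  orig:{S}
  T[0,1] 'ab' = {S}
  T[1,2] 'ba' = {B,C}
  T[0,2] 'aba' = {S}

Original NTs in T[0,2] deriving "aba": ["S"]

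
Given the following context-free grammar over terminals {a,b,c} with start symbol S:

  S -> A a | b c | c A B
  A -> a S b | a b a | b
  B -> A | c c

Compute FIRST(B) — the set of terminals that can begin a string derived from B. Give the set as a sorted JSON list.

Compute FIRST by fixpoint:
round 1:
  A via A→a S b: +{a}
  A via A→b: +{b}
  B via B→A: +{a,b}
  B via B→c c: +{c}
  S via S→A a: +{a,b}
  S via S→c A B: +{c}
  S: {a,b,c}  A: {a,b}  B: {a,b,c}
round 2: (stable)
  S: {a,b,c}  A: {a,b}  B: {a,b,c}

FIRST(B) = ["a", "b", "c"]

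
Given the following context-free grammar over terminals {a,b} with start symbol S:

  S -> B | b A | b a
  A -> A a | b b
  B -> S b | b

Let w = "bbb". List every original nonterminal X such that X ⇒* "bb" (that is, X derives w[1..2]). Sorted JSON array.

CNF form of G:
  S -> S T1 | T1 A | T1 T0 | b
  A -> A T0 | T1 T1
  B -> S T1 | b
  T0 -> a
  T1 -> b

CYK table (by increasing span) — only the sub-triangle for w[1..2]:
  cell(1,1) b: {B,S,T1}  orig:{B,S}
  cell(2,2) b: {B,S,T1}  orig:{B,S}
  cell(1,2) bb: {A,B,S}

Original NTs in T[1,2] deriving "bb": ["A", "B", "S"]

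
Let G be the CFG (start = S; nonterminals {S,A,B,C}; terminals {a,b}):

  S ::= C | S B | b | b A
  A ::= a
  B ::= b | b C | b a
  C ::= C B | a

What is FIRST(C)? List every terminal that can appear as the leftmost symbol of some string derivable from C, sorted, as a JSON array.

FIRST sets, iterate to fixpoint:
pass 1:
  A via A→a: +{a}
  B via B→b: +{b}
  C via C→a: +{a}
  S via S→C: +{a}
  S via S→b: +{b}
  S: {a,b}  A: {a}  B: {b}  C: {a}
pass 2: (stable)
  S: {a,b}  A: {a}  B: {b}  C: {a}

FIRST(C) = ["a"]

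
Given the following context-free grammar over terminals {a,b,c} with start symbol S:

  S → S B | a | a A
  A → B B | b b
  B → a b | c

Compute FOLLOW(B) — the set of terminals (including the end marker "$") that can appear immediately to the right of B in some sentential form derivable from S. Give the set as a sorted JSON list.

FIRST iteration:
[1]
  A via A→b b: +{b}
  B via B→a b: +{a}
  B via B→c: +{c}
  S via S→a: +{a}
  S: {a}  A: {b}  B: {a,c}
[2]
  A via A→B B: +{a,c}
  S: {a}  A: {a,b,c}  B: {a,c}
[3] (stable)
  S: {a}  A: {a,b,c}  B: {a,c}

FOLLOW iteration:
initialize: $ ∈ FOLLOW(S)
iter 1:
  A→B B: FOLLOW(B) ⊇ FIRST(B) = {a,c}; new: +{a,c}
  S→S B: FOLLOW(S) ⊇ FIRST(B) = {a,c}; new: +{a,c}
  S→S B: FOLLOW(B) ⊇ FOLLOW(S) ⊇ {$,a,c}; new: +{$}
  S→a A: FOLLOW(A) ⊇ FOLLOW(S) ⊇ {$,a,c}; new: +{$,a,c}
  FOLLOW[S]={$,a,c}  FOLLOW[A]={$,a,c}  FOLLOW[B]={$,a,c}
iter 2: — fixpoint
  FOLLOW[S]={$,a,c}  FOLLOW[A]={$,a,c}  FOLLOW[B]={$,a,c}

FOLLOW(B) = ["$", "a", "c"]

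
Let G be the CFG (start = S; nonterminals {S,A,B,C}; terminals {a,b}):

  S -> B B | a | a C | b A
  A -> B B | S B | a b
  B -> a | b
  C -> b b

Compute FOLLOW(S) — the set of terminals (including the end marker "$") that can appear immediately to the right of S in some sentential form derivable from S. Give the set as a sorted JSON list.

Compute FIRST by fixpoint:
[1]
  A via A→a b: +{a}
  B via B→a: +{a}
  B via B→b: +{b}
  C via C→b b: +{b}
  S via S→B B: +{a,b}
  FIRST(S)={a,b}  FIRST(A)={a}  FIRST(B)={a,b}  FIRST(C)={b}
[2]
  A via A→B B: +{b}
  FIRST(S)={a,b}  FIRST(A)={a,b}  FIRST(B)={a,b}  FIRST(C)={b}
[3] (stable)
  FIRST(S)={a,b}  FIRST(A)={a,b}  FIRST(B)={a,b}  FIRST(C)={b}

FOLLOW iteration:
seed FOLLOW(S) with $
round 1:
  A→B B: FOLLOW(B) ⊇ FIRST(B) = {a,b}; new: +{a,b}
  A→S B: FOLLOW(S) ⊇ FIRST(B) = {a,b}; new: +{a,b}
  S→B B: FOLLOW(B) ⊇ FOLLOW(S) ⊇ {$,a,b}; new: +{$}
  S→a C: FOLLOW(C) ⊇ FOLLOW(S) ⊇ {$,a,b}; new: +{$,a,b}
  S→b A: FOLLOW(A) ⊇ FOLLOW(S) ⊇ {$,a,b}; new: +{$,a,b}
  S: {$,a,b}  A: {$,a,b}  B: {$,a,b}  C: {$,a,b}
round 2: — fixpoint
  S: {$,a,b}  A: {$,a,b}  B: {$,a,b}  C: {$,a,b}

FOLLOW(S) = ["$", "a", "b"]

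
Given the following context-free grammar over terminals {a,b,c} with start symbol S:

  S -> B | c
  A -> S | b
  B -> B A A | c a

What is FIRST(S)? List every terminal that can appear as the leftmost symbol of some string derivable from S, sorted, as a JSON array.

FIRST sets, iterate to fixpoint:
pass 1:
  A via A→b: +{b}
  B via B→c a: +{c}
  S via S→B: +{c}
  S: {c}  A: {b}  B: {c}
pass 2:
  A via A→S: +{c}
  S: {c}  A: {b,c}  B: {c}
pass 3: (stable)
  S: {c}  A: {b,c}  B: {c}

FIRST(S) = ["c"]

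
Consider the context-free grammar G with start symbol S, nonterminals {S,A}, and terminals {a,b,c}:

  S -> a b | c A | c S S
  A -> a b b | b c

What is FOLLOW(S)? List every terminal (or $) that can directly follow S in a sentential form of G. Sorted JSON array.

FIRST iteration:
round 1:
  A via A→a b b: +{a}
  A via A→b c: +{b}
  S via S→a b: +{a}
  S via S→c A: +{c}
  FIRST(S)={a,c}  FIRST(A)={a,b}
round 2: — fixpoint
  FIRST(S)={a,c}  FIRST(A)={a,b}

FOLLOW sets:
FOLLOW(S) := {$}
[1]
  S→c A: FOLLOW(A) ⊇ FOLLOW(S) ⊇ {$}; new: +{$}
  S→c S S: FOLLOW(S) ⊇ FIRST(S) = {a,c}; new: +{a,c}
  FOLLOW[S]={$,a,c}  FOLLOW[A]={$}
[2]
  S→c A: FOLLOW(A) ⊇ FOLLOW(S) ⊇ {$,a,c}; new: +{a,c}
  FOLLOW[S]={$,a,c}  FOLLOW[A]={$,a,c}
[3] (stable)
  FOLLOW[S]={$,a,c}  FOLLOW[A]={$,a,c}

FOLLOW(S) = ["$", "a", "c"]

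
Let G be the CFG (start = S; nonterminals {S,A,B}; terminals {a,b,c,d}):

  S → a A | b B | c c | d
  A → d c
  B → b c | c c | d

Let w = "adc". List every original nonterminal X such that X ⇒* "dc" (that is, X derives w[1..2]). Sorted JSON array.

CNF form of G:
  S -> T1 T1 | T2 B | T3 A | d
  A -> T0 T1
  B -> T1 T1 | T2 T1 | d
  T0 -> d
  T1 -> c
  T2 -> b
  T3 -> a

CYK table (by increasing span) — only the sub-triangle for w[1..2]:
  cell(1,1) d: {B,S,T0}  orig:{B,S}
  cell(2,2) c: {T1}  orig:{}
  cell(1,2) dc: {A}

Original NTs in T[1,2] deriving "dc": ["A"]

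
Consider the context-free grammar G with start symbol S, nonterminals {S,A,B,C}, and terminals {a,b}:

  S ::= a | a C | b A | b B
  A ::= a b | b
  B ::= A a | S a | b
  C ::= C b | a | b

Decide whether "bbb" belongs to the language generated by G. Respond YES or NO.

CNF form of G:
  S -> T0 C | T1 A | T1 B | a
  A -> T0 T1 | b
  B -> A T0 | S T0 | b
  C -> C T1 | a | b
  T0 -> a
  T1 -> b

CYK table (by increasing span):
  T[0,0] 'b' = {A,B,C,T1}  orig:{A,B,C}
  T[1,1] 'b' = {A,B,C,T1}  orig:{A,B,C}
  T[2,2] 'b' = {A,B,C,T1}  orig:{A,B,C}
  T[0,1] 'bb' = {C,S}
  T[1,2] 'bb' = {C,S}
  T[0,2] 'bbb' = {C}

S ∉ T[0,2] ⇒ NO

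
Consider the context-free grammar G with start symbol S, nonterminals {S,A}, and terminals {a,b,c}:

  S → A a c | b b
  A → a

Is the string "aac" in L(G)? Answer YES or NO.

CNF form of G:
  S -> A X3 | T2 T2
  A -> a
  T0 -> a
  T1 -> c
  T2 -> b
  X3 -> T0 T1

CYK fill:
  [0..0]={A,T0}  "a"  orig:{A}
  [1..1]={A,T0}  "a"  orig:{A}
  [2..2]={T1}  "c"  orig:{}
  [0..1]=∅  "aa"
  [1..2]={X3}  "ac"  orig:{}
  [0..2]={S}  "aac"

S ∈ T[0,2] ⇒ YES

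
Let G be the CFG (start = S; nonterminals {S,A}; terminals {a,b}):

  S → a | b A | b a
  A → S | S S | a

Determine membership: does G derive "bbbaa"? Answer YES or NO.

Convert to CNF:
  S -> T0 A | T0 T1 | a
  A -> S S | T0 A | T0 T1 | a
  T0 -> b
  T1 -> a

CYK table (by increasing span):
  [0..0]={T0}  "b"  orig:{}
  [1..1]={T0}  "b"  orig:{}
  [2..2]={T0}  "b"  orig:{}
  [3..3]={A,S,T1}  "a"  orig:{A,S}
  [4..4]={A,S,T1}  "a"  orig:{A,S}
  [0..1]=∅  "bb"
  [1..2]=∅  "bb"
  [2..3]={A,S}  "ba"
  [3..4]={A}  "aa"
  [0..2]=∅  "bbb"
  [1..3]={A,S}  "bba"
  [2..4]={A,S}  "baa"
  [0..3]={A,S}  "bbba"
  [1..4]={A,S}  "bbaa"
  [0..4]={A,S}  "bbbaa"

S ∈ T[0,4] ⇒ YES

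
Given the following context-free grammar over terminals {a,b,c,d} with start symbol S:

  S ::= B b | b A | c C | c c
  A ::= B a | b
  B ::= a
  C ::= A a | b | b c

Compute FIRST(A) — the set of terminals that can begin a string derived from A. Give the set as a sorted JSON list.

Compute FIRST by fixpoint:
pass 1:
  A via A→b: +{b}
  B via B→a: +{a}
  C via C→A a: +{b}
  S via S→B b: +{a}
  S via S→b A: +{b}
  S via S→c C: +{c}
  FIRST[S]={a,b,c}  FIRST[A]={b}  FIRST[B]={a}  FIRST[C]={b}
pass 2:
  A via A→B a: +{a}
  C via C→A a: +{a}
  FIRST[S]={a,b,c}  FIRST[A]={a,b}  FIRST[B]={a}  FIRST[C]={a,b}
pass 3: (no change)
  FIRST[S]={a,b,c}  FIRST[A]={a,b}  FIRST[B]={a}  FIRST[C]={a,b}

FIRST(A) = ["a", "b"]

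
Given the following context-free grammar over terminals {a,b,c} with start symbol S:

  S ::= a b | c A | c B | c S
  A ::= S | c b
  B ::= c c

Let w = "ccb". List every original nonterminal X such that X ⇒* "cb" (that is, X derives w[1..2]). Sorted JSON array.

Convert to CNF:
  S -> T0 T1 | T2 A | T2 B | T2 S
  A -> T0 T1 | T2 A | T2 B | T2 S | T2 T1
  B -> T2 T2
  T0 -> a
  T1 -> b
  T2 -> c

Fill CYK table bottom-up — only the sub-triangle for w[1..2]:
  cell(1,1) c: {T2}  orig:{}
  cell(2,2) b: {T1}  orig:{}
  cell(1,2) cb: {A}

Original NTs in T[1,2] deriving "cb": ["A"]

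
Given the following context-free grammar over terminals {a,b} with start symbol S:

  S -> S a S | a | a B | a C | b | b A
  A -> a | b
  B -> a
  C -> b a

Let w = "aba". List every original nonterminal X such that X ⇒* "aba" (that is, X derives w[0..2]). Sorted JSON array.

Convert to CNF:
  S -> S X2 | T0 A | T1 B | T1 C | a | b
  A -> a | b
  B -> a
  C -> T0 T1
  T0 -> b
  T1 -> a
  X2 -> T1 S

CYK table (by increasing span), restricted to cells inside w[0..2]:
  T[0,0] 'a' = {A,B,S,T1}  orig:{A,B,S}
  T[1,1] 'b' = {A,S,T0}  orig:{A,S}
  T[2,2] 'a' = {A,B,S,T1}  orig:{A,B,S}
  T[0,1] 'ab' = {X2}  orig:{}
  T[1,2] 'ba' = {C,S}
  T[0,2] 'aba' = {S,X2}  orig:{S}

Original NTs in T[0,2] deriving "aba": ["S"]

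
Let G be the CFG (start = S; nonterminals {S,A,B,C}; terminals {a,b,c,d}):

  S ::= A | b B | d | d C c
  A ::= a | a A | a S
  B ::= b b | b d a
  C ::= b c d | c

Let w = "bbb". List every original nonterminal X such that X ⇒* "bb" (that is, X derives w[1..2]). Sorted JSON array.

Convert to CNF:
  S -> T0 A | T0 S | T1 B | T2 X6 | a | d
  A -> T0 A | T0 S | a
  B -> T1 T1 | T1 X4
  C -> T1 X5 | c
  T0 -> a
  T1 -> b
  T2 -> d
  T3 -> c
  X4 -> T2 T0
  X5 -> T3 T2
  X6 -> C T3

CYK fill (cells [i..j] with 1 ≤ i ≤ j ≤ 2 only):
  cell(1,1) b: {T1}  orig:{}
  cell(2,2) b: {T1}  orig:{}
  cell(1,2) bb: {B}

Original NTs in T[1,2] deriving "bb": ["B"]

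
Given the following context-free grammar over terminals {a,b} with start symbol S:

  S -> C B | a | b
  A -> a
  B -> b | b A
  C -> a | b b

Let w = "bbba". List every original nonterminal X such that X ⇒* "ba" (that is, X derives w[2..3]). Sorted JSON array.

CNF form of G:
  S -> C B | a | b
  A -> a
  B -> T0 A | b
  C -> T0 T0 | a
  T0 -> b

CYK fill, restricted to cells inside w[2..3]:
  [2..2]={B,S,T0}  "b"  orig:{B,S}
  [3..3]={A,C,S}  "a"
  [2..3]={B}  "ba"

Original NTs in T[2,3] deriving "ba": ["B"]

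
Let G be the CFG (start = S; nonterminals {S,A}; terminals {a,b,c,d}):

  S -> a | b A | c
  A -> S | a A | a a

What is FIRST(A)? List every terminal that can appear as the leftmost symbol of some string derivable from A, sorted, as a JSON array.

Compute FIRST by fixpoint:
[1]
  A via A→a A: +{a}
  S via S→a: +{a}
  S via S→b A: +{b}
  S via S→c: +{c}
  FIRST(S)={a,b,c}  FIRST(A)={a}
[2]
  A via A→S: +{b,c}
  FIRST(S)={a,b,c}  FIRST(A)={a,b,c}
[3] (stable)
  FIRST(S)={a,b,c}  FIRST(A)={a,b,c}

FIRST(A) = ["a", "b", "c"]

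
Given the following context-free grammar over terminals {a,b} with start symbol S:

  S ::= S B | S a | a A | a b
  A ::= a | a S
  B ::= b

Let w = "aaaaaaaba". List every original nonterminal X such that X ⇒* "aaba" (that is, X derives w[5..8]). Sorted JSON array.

CNF form of G:
  S -> S B | S T0 | T0 A | T0 T1
  A -> T0 S | a
  B -> b
  T0 -> a
  T1 -> b

CYK table (by increasing span) (cells [i..j] with 5 ≤ i ≤ j ≤ 8 only):
  T[5,5] 'a' = {A,T0}  orig:{A}
  T[6,6] 'a' = {A,T0}  orig:{A}
  T[7,7] 'b' = {B,T1}  orig:{B}
  T[8,8] 'a' = {A,T0}  orig:{A}
  T[5,6] 'aa' = {S}
  T[6,7] 'ab' = {S}
  T[7,8] 'ba' = ∅
  T[5,7] 'aab' = {A,S}
  T[6,8] 'aba' = {S}
  T[5,8] 'aaba' = {A,S}

Original NTs in T[5,8] deriving "aaba": ["A", "S"]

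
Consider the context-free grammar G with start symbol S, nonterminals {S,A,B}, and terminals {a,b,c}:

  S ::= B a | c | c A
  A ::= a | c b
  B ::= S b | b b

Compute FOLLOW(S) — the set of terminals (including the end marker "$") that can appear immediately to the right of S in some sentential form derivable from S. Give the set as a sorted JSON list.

FIRST sets, iterate to fixpoint:
iter 1:
  A via A→a: +{a}
  A via A→c b: +{c}
  B via B→b b: +{b}
  S via S→B a: +{b}
  S via S→c: +{c}
  FIRST[S]={b,c}  FIRST[A]={a,c}  FIRST[B]={b}
iter 2:
  B via B→S b: +{c}
  FIRST[S]={b,c}  FIRST[A]={a,c}  FIRST[B]={b,c}
iter 3: done
  FIRST[S]={b,c}  FIRST[A]={a,c}  FIRST[B]={b,c}

Compute FOLLOW by fixpoint:
initialize: $ ∈ FOLLOW(S)
round 1:
  B→S b: FOLLOW(S) ⊇ FIRST(b) = {b}; new: +{b}
  S→B a: FOLLOW(B) ⊇ FIRST(a) = {a}; new: +{a}
  S→c A: FOLLOW(A) ⊇ FOLLOW(S) ⊇ {$,b}; new: +{$,b}
  FOLLOW[S]={$,b}  FOLLOW[A]={$,b}  FOLLOW[B]={a}
round 2: done
  FOLLOW[S]={$,b}  FOLLOW[A]={$,b}  FOLLOW[B]={a}

FOLLOW(S) = ["$", "b"]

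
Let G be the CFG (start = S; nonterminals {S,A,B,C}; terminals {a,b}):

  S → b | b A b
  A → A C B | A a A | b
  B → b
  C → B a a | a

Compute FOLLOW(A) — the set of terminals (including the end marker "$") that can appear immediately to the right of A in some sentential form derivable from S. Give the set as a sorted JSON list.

FIRST sets, iterate to fixpoint:
round 1:
  A via A→b: +{b}
  B via B→b: +{b}
  C via C→B a a: +{b}
  C via C→a: +{a}
  S via S→b: +{b}
  S: {b}  A: {b}  B: {b}  C: {a,b}
round 2: — fixpoint
  S: {b}  A: {b}  B: {b}  C: {a,b}

Compute FOLLOW by fixpoint:
FOLLOW(S) := {$}
round 1:
  A→A C B: FOLLOW(A) ⊇ FIRST(C) = {a,b}; new: +{a,b}
  A→A C B: FOLLOW(C) ⊇ FIRST(B) = {b}; new: +{b}
  A→A C B: FOLLOW(B) ⊇ FOLLOW(A) ⊇ {a,b}; new: +{a,b}
  FOLLOW(S)={$}  FOLLOW(A)={a,b}  FOLLOW(B)={a,b}  FOLLOW(C)={b}
round 2: — fixpoint
  FOLLOW(S)={$}  FOLLOW(A)={a,b}  FOLLOW(B)={a,b}  FOLLOW(C)={b}

FOLLOW(A) = ["a", "b"]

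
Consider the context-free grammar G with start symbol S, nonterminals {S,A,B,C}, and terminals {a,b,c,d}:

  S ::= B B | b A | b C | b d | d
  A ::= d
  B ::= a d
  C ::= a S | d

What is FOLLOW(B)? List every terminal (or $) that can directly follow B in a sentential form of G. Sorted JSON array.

FIRST iteration:
pass 1:
  A via A→d: +{d}
  B via B→a d: +{a}
  C via C→a S: +{a}
  C via C→d: +{d}
  S via S→B B: +{a}
  S via S→b A: +{b}
  S via S→d: +{d}
  FIRST(S)={a,b,d}  FIRST(A)={d}  FIRST(B)={a}  FIRST(C)={a,d}
pass 2: (no change)
  FIRST(S)={a,b,d}  FIRST(A)={d}  FIRST(B)={a}  FIRST(C)={a,d}

FOLLOW iteration:
FOLLOW(S) := {$}
round 1:
  S→B B: FOLLOW(B) ⊇ FIRST(B) = {a}; new: +{a}
  S→B B: FOLLOW(B) ⊇ FOLLOW(S) ⊇ {$}; new: +{$}
  S→b A: FOLLOW(A) ⊇ FOLLOW(S) ⊇ {$}; new: +{$}
  S→b C: FOLLOW(C) ⊇ FOLLOW(S) ⊇ {$}; new: +{$}
  S: {$}  A: {$}  B: {$,a}  C: {$}
round 2: (no change)
  S: {$}  A: {$}  B: {$,a}  C: {$}

FOLLOW(B) = ["$", "a"]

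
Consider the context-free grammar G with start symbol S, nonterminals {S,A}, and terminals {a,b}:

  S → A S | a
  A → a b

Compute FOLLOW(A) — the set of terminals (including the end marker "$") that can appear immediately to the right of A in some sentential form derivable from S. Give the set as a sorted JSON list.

FIRST iteration:
pass 1:
  A via A→a b: +{a}
  S via S→A S: +{a}
  S: {a}  A: {a}
pass 2: done
  S: {a}  A: {a}

FOLLOW iteration:
initialize: $ ∈ FOLLOW(S)
pass 1:
  S→A S: FOLLOW(A) ⊇ FIRST(S) = {a}; new: +{a}
  S: {$}  A: {a}
pass 2: (no change)
  S: {$}  A: {a}

FOLLOW(A) = ["a"]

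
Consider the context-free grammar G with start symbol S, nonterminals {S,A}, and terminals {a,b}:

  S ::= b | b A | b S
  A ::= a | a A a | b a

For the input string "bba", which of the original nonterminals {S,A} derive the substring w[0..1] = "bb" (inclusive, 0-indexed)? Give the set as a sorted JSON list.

Convert to CNF:
  S -> T1 A | T1 S | b
  A -> T0 X2 | T1 T0 | a
  T0 -> a
  T1 -> b
  X2 -> A T0

Fill CYK table bottom-up (cells [i..j] with 0 ≤ i ≤ j ≤ 1 only):
  T[0,0] 'b' = {S,T1}  orig:{S}
  T[1,1] 'b' = {S,T1}  orig:{S}
  T[0,1] 'bb' = {S}

Original NTs in T[0,1] deriving "bb": ["S"]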